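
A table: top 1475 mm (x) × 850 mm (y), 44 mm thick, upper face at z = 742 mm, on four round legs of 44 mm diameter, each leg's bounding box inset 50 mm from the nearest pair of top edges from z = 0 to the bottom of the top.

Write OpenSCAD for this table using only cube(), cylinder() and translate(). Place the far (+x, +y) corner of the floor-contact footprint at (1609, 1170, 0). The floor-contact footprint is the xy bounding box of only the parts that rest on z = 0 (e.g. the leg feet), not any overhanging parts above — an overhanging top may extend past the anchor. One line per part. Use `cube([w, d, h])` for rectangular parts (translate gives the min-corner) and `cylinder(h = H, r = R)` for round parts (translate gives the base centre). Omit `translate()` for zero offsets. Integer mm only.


translate([184, 370, 698]) cube([1475, 850, 44]);
translate([256, 442, 0]) cylinder(h = 698, r = 22);
translate([1587, 442, 0]) cylinder(h = 698, r = 22);
translate([256, 1148, 0]) cylinder(h = 698, r = 22);
translate([1587, 1148, 0]) cylinder(h = 698, r = 22);


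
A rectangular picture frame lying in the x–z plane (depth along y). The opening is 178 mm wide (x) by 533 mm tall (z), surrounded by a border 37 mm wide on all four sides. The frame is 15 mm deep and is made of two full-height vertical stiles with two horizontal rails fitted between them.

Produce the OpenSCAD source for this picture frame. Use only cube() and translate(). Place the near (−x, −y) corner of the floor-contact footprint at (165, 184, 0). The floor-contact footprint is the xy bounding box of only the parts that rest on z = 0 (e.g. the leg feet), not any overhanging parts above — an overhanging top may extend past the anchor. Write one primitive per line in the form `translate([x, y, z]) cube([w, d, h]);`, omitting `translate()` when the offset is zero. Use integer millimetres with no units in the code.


translate([165, 184, 0]) cube([37, 15, 607]);
translate([380, 184, 0]) cube([37, 15, 607]);
translate([202, 184, 0]) cube([178, 15, 37]);
translate([202, 184, 570]) cube([178, 15, 37]);


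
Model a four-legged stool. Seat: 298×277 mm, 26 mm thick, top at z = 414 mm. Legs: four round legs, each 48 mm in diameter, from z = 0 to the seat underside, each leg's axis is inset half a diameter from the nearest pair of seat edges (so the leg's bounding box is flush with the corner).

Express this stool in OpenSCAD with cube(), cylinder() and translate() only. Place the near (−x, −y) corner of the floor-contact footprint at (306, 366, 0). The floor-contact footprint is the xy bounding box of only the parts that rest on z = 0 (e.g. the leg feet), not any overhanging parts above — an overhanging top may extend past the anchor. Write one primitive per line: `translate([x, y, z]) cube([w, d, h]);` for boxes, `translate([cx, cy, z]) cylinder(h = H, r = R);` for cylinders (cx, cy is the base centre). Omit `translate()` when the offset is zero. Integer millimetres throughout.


// leg_h = 414 - 26 = 388
translate([306, 366, 388]) cube([298, 277, 26]);
translate([330, 390, 0]) cylinder(h = 388, r = 24);
translate([580, 390, 0]) cylinder(h = 388, r = 24);
translate([330, 619, 0]) cylinder(h = 388, r = 24);
translate([580, 619, 0]) cylinder(h = 388, r = 24);


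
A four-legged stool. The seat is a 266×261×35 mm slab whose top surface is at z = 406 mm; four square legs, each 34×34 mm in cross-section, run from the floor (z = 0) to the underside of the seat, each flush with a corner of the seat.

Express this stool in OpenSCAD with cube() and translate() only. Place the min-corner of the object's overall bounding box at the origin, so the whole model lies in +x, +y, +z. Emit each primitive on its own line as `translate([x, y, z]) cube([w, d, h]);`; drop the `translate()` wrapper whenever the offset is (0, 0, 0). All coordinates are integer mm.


// leg_h = 406 - 35 = 371
translate([0, 0, 371]) cube([266, 261, 35]);
cube([34, 34, 371]);
translate([232, 0, 0]) cube([34, 34, 371]);
translate([0, 227, 0]) cube([34, 34, 371]);
translate([232, 227, 0]) cube([34, 34, 371]);


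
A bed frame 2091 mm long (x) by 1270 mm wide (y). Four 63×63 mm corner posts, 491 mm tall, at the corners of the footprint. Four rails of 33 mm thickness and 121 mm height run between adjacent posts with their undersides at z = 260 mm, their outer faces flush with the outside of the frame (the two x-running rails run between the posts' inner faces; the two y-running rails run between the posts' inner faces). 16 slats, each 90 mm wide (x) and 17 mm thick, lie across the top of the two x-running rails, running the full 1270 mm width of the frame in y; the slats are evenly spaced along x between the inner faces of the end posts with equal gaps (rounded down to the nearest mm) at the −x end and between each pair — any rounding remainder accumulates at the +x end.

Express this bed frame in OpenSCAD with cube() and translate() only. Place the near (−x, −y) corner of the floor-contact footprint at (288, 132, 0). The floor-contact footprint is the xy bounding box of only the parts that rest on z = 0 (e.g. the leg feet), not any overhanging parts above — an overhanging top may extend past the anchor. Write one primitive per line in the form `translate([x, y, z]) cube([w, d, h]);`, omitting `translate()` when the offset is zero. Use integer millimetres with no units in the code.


// slat z = rail_z + rail_h = 260 + 121 = 381
// slat gap = ⌊(1965 − 16·90) / 17⌋ = 30
translate([288, 132, 0]) cube([63, 63, 491]);
translate([288, 1339, 0]) cube([63, 63, 491]);
translate([2316, 132, 0]) cube([63, 63, 491]);
translate([2316, 1339, 0]) cube([63, 63, 491]);
translate([351, 132, 260]) cube([1965, 33, 121]);
translate([351, 1369, 260]) cube([1965, 33, 121]);
translate([288, 195, 260]) cube([33, 1144, 121]);
translate([2346, 195, 260]) cube([33, 1144, 121]);
translate([381, 132, 381]) cube([90, 1270, 17]);
translate([501, 132, 381]) cube([90, 1270, 17]);
translate([621, 132, 381]) cube([90, 1270, 17]);
translate([741, 132, 381]) cube([90, 1270, 17]);
translate([861, 132, 381]) cube([90, 1270, 17]);
translate([981, 132, 381]) cube([90, 1270, 17]);
translate([1101, 132, 381]) cube([90, 1270, 17]);
translate([1221, 132, 381]) cube([90, 1270, 17]);
translate([1341, 132, 381]) cube([90, 1270, 17]);
translate([1461, 132, 381]) cube([90, 1270, 17]);
translate([1581, 132, 381]) cube([90, 1270, 17]);
translate([1701, 132, 381]) cube([90, 1270, 17]);
translate([1821, 132, 381]) cube([90, 1270, 17]);
translate([1941, 132, 381]) cube([90, 1270, 17]);
translate([2061, 132, 381]) cube([90, 1270, 17]);
translate([2181, 132, 381]) cube([90, 1270, 17]);


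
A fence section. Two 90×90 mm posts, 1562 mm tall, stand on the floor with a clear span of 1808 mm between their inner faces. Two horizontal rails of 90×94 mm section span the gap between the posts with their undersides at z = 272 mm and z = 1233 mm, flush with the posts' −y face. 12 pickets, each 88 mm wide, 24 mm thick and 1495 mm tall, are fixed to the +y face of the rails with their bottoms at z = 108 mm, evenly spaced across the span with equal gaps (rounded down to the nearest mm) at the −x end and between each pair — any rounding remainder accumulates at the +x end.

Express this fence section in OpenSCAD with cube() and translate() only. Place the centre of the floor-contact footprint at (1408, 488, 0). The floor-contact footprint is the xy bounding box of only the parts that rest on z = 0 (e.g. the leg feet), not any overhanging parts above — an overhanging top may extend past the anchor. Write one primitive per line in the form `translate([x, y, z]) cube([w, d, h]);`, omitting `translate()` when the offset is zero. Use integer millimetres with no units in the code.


translate([414, 443, 0]) cube([90, 90, 1562]);
translate([2312, 443, 0]) cube([90, 90, 1562]);
translate([504, 443, 272]) cube([1808, 90, 94]);
translate([504, 443, 1233]) cube([1808, 90, 94]);
translate([561, 533, 108]) cube([88, 24, 1495]);
translate([706, 533, 108]) cube([88, 24, 1495]);
translate([851, 533, 108]) cube([88, 24, 1495]);
translate([996, 533, 108]) cube([88, 24, 1495]);
translate([1141, 533, 108]) cube([88, 24, 1495]);
translate([1286, 533, 108]) cube([88, 24, 1495]);
translate([1431, 533, 108]) cube([88, 24, 1495]);
translate([1576, 533, 108]) cube([88, 24, 1495]);
translate([1721, 533, 108]) cube([88, 24, 1495]);
translate([1866, 533, 108]) cube([88, 24, 1495]);
translate([2011, 533, 108]) cube([88, 24, 1495]);
translate([2156, 533, 108]) cube([88, 24, 1495]);


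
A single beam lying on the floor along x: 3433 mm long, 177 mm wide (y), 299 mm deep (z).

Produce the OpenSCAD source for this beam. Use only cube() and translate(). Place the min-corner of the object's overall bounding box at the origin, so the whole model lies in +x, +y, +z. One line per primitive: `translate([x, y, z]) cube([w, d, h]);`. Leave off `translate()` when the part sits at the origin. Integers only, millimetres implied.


cube([3433, 177, 299]);


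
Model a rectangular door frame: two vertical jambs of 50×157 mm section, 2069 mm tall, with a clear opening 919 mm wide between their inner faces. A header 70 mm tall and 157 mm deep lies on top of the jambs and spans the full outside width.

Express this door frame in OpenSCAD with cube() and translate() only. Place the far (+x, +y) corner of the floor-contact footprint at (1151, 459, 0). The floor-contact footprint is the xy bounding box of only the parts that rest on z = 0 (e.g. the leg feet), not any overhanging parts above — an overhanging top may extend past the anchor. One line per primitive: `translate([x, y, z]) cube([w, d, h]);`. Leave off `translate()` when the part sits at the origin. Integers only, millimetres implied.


translate([132, 302, 0]) cube([50, 157, 2069]);
translate([1101, 302, 0]) cube([50, 157, 2069]);
translate([132, 302, 2069]) cube([1019, 157, 70]);


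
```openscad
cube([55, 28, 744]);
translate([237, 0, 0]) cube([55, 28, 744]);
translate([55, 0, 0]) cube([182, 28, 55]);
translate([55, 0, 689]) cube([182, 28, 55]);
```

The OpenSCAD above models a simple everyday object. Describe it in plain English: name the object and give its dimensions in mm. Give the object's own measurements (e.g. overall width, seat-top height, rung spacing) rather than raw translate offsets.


A rectangular picture frame lying in the x–z plane (depth along y). The opening is 182 mm wide (x) by 634 mm tall (z), surrounded by a border 55 mm wide on all four sides. The frame is 28 mm deep and is made of two full-height vertical stiles with two horizontal rails fitted between them.


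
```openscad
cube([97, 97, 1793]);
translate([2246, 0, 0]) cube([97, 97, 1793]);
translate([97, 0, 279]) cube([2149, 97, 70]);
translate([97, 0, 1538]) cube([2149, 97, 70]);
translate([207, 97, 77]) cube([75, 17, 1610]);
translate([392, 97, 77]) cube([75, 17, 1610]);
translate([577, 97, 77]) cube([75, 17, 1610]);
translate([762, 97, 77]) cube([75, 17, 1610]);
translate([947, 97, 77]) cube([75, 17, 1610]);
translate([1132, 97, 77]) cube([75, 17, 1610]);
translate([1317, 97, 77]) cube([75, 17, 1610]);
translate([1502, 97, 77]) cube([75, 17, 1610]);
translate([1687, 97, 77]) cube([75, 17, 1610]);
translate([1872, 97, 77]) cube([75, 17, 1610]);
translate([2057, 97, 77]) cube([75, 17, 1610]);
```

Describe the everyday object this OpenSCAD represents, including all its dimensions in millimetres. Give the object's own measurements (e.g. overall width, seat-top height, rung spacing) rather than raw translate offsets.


A fence section. Two 97×97 mm posts, 1793 mm tall, stand on the floor with a clear span of 2149 mm between their inner faces. Two horizontal rails of 97×70 mm section span the gap between the posts with their undersides at z = 279 mm and z = 1538 mm, flush with the posts' −y face. 11 pickets, each 75 mm wide, 17 mm thick and 1610 mm tall, are fixed to the +y face of the rails with their bottoms at z = 77 mm, spaced across the span with a 110 mm gap after the −x post and between neighbouring pickets, with 114 mm left before the +x post.


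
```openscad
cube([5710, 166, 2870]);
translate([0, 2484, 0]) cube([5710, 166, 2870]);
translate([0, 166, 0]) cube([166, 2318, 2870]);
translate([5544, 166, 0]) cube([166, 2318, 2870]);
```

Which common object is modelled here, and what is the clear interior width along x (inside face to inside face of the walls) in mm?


A house (or room) frame. The interior width is 5378 mm.

Four 2870 mm walls enclosing a rectangle with no floor or roof — a room or house frame. Outside width is 5710 mm and wall thickness is 166 mm, so the interior width is 5710 − 2 × 166 = 5378 mm.


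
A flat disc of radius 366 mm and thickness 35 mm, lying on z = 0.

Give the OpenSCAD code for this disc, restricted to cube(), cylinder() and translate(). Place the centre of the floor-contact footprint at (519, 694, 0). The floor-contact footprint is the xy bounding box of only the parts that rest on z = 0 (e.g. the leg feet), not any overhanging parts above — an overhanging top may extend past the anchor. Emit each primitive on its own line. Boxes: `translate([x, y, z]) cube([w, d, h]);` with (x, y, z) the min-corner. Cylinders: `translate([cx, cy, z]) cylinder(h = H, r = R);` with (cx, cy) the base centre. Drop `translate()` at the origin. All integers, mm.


translate([519, 694, 0]) cylinder(h = 35, r = 366);


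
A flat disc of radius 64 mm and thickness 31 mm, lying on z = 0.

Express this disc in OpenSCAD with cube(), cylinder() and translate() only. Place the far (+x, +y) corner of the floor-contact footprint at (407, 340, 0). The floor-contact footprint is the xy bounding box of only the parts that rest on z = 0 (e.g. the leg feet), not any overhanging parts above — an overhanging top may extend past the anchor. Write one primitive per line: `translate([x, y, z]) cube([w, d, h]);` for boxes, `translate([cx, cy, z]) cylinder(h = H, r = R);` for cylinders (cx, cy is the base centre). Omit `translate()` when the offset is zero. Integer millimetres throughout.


translate([343, 276, 0]) cylinder(h = 31, r = 64);


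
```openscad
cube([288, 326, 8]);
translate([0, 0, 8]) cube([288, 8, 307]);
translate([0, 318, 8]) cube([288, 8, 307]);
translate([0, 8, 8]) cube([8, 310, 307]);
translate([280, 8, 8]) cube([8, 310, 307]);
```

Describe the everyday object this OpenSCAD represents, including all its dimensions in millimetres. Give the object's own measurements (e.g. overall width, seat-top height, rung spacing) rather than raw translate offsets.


An open-topped rectangular box: outside dimensions 288×326×315 mm, with a uniform wall and base thickness of 8 mm. The base is a full 288×326 slab on the floor; four walls sit on top of the base. The front and back walls (the −y and +y sides) span the full width; the two side walls fit between them.


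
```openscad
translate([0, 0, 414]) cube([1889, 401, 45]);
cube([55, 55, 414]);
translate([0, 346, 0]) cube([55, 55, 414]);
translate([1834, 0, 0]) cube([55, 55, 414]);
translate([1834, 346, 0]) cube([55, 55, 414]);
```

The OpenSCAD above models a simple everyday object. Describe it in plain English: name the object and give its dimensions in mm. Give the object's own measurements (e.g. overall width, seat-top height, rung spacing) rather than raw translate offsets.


A long wooden bench with a 1889 mm (x) × 401 mm (y) seat, 45 mm thick, its top surface 459 mm above the floor. Four 55 mm square legs at the seat corners, flush with the edges, run from z = 0 to the seat underside.


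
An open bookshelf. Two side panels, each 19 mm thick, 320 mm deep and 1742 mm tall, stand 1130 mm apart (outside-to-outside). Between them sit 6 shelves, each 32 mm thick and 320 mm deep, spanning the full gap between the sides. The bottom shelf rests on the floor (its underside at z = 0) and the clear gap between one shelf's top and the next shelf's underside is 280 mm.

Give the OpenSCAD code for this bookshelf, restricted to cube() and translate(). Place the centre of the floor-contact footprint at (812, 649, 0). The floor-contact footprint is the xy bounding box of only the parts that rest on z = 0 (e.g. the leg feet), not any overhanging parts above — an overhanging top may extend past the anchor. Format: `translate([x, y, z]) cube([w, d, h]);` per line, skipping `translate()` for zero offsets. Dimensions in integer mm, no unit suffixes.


translate([247, 489, 0]) cube([19, 320, 1742]);
translate([1358, 489, 0]) cube([19, 320, 1742]);
translate([266, 489, 0]) cube([1092, 320, 32]);
translate([266, 489, 312]) cube([1092, 320, 32]);
translate([266, 489, 624]) cube([1092, 320, 32]);
translate([266, 489, 936]) cube([1092, 320, 32]);
translate([266, 489, 1248]) cube([1092, 320, 32]);
translate([266, 489, 1560]) cube([1092, 320, 32]);


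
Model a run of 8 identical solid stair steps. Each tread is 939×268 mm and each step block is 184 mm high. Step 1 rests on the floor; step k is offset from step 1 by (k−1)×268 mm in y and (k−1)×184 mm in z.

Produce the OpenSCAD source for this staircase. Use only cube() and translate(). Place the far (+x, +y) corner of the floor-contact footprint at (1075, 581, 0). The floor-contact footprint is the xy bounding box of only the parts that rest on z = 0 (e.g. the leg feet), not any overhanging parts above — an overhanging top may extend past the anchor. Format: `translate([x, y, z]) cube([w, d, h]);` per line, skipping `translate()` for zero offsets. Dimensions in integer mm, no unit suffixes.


translate([136, 313, 0]) cube([939, 268, 184]);
translate([136, 581, 184]) cube([939, 268, 184]);
translate([136, 849, 368]) cube([939, 268, 184]);
translate([136, 1117, 552]) cube([939, 268, 184]);
translate([136, 1385, 736]) cube([939, 268, 184]);
translate([136, 1653, 920]) cube([939, 268, 184]);
translate([136, 1921, 1104]) cube([939, 268, 184]);
translate([136, 2189, 1288]) cube([939, 268, 184]);


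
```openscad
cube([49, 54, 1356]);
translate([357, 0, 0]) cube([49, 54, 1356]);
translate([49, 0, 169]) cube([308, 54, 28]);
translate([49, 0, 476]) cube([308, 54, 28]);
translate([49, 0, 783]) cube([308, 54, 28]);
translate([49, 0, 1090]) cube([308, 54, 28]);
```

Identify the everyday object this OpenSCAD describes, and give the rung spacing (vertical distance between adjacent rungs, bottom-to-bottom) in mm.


A ladder. The rung spacing is 307 mm.

Two tall 49×54 posts with 4 short bars between them — a ladder. Adjacent rungs sit at z = 169 and z = 476, so the spacing is 476 − 169 = 307 mm.


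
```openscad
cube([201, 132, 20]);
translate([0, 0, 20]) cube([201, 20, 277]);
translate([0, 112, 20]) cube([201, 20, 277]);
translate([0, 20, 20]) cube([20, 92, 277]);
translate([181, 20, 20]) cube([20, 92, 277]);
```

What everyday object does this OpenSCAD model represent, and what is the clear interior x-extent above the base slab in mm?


An open box. The internal width is 161 mm.

A 201×132 base slab with four walls standing on it — an open box. The base is 201 mm wide and the walls are 20 mm thick, so the internal width is 201 − 2 × 20 = 161 mm.


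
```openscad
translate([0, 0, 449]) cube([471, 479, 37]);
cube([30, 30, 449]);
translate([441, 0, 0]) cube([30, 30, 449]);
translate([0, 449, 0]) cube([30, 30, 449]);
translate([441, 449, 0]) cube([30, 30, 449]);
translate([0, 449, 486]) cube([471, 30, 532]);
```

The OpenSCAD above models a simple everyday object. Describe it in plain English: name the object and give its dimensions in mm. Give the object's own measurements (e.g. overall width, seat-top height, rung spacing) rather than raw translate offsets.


A chair. The seat is a 471×479×37 mm slab with its top at z = 486 mm, on four 30×30 mm corner legs (flush with the seat edges, standing on z = 0). A flat backrest 30 mm thick, 532 mm tall, spans the full seat width and rises from the seat top along its +y edge, rear face flush with the rear of the seat.


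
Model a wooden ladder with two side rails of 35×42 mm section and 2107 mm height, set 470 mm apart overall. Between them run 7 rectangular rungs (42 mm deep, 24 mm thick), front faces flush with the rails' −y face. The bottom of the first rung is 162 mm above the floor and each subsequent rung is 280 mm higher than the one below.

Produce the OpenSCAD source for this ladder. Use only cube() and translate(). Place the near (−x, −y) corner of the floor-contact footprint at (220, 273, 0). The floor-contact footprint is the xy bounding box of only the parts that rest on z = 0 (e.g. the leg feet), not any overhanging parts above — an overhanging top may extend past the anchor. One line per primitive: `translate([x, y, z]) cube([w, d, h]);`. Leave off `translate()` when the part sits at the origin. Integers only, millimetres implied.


translate([220, 273, 0]) cube([35, 42, 2107]);
translate([655, 273, 0]) cube([35, 42, 2107]);
translate([255, 273, 162]) cube([400, 42, 24]);
translate([255, 273, 442]) cube([400, 42, 24]);
translate([255, 273, 722]) cube([400, 42, 24]);
translate([255, 273, 1002]) cube([400, 42, 24]);
translate([255, 273, 1282]) cube([400, 42, 24]);
translate([255, 273, 1562]) cube([400, 42, 24]);
translate([255, 273, 1842]) cube([400, 42, 24]);


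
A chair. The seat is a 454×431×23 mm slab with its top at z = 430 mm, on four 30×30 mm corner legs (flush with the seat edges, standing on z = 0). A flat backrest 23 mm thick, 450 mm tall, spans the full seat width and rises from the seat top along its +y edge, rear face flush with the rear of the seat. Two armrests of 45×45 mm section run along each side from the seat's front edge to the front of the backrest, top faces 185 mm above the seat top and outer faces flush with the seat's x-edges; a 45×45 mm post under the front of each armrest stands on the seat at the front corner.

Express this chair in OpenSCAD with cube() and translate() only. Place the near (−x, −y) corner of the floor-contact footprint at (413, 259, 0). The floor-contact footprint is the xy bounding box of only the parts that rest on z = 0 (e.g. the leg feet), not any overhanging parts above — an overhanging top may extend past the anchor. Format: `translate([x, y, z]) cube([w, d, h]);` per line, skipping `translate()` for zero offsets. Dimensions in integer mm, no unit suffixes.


translate([413, 259, 407]) cube([454, 431, 23]);
translate([413, 259, 0]) cube([30, 30, 407]);
translate([837, 259, 0]) cube([30, 30, 407]);
translate([413, 660, 0]) cube([30, 30, 407]);
translate([837, 660, 0]) cube([30, 30, 407]);
translate([413, 667, 430]) cube([454, 23, 450]);
translate([413, 259, 570]) cube([45, 408, 45]);
translate([822, 259, 570]) cube([45, 408, 45]);
translate([413, 259, 430]) cube([45, 45, 140]);
translate([822, 259, 430]) cube([45, 45, 140]);


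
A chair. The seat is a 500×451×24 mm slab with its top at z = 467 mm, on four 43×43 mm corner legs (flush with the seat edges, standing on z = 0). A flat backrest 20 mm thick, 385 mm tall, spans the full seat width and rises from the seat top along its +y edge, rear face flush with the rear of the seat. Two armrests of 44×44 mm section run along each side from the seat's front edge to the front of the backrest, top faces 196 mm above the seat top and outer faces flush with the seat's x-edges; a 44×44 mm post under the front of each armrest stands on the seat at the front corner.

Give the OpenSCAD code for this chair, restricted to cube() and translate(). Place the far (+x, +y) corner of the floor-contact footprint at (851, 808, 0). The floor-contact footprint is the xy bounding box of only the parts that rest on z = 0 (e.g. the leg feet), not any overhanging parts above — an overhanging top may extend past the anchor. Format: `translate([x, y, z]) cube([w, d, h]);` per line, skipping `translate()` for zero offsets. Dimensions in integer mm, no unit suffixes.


translate([351, 357, 443]) cube([500, 451, 24]);
translate([351, 357, 0]) cube([43, 43, 443]);
translate([808, 357, 0]) cube([43, 43, 443]);
translate([351, 765, 0]) cube([43, 43, 443]);
translate([808, 765, 0]) cube([43, 43, 443]);
translate([351, 788, 467]) cube([500, 20, 385]);
translate([351, 357, 619]) cube([44, 431, 44]);
translate([807, 357, 619]) cube([44, 431, 44]);
translate([351, 357, 467]) cube([44, 44, 152]);
translate([807, 357, 467]) cube([44, 44, 152]);


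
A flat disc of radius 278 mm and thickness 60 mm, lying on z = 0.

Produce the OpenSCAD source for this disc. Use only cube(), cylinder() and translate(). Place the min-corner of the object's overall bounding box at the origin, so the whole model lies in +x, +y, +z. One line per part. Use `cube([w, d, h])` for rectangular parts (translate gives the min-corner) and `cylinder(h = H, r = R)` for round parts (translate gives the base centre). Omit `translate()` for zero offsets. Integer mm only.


translate([278, 278, 0]) cylinder(h = 60, r = 278);


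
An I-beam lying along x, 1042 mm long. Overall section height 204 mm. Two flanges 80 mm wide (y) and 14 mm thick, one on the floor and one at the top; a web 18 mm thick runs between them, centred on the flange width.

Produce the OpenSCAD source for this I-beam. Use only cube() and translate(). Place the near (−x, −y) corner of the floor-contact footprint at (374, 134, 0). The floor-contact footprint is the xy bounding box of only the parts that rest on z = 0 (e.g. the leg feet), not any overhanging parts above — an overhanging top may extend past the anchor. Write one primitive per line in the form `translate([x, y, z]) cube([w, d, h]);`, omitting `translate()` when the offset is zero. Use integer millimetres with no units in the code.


translate([374, 134, 0]) cube([1042, 80, 14]);
translate([374, 165, 14]) cube([1042, 18, 176]);
translate([374, 134, 190]) cube([1042, 80, 14]);


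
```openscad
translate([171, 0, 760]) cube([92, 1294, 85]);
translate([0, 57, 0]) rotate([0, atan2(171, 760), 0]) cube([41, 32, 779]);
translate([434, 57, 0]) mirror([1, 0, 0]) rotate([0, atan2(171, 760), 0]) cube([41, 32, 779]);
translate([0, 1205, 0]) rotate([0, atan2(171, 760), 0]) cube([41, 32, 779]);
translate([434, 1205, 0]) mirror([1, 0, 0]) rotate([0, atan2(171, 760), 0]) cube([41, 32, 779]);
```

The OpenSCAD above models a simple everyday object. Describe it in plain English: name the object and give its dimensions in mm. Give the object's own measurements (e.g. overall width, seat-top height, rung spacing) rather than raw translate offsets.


A sawhorse. A 92×1294×85 mm beam (x, y, z) sits on two A-frame leg pairs. Each pair is two raked legs of 41×32 mm section (32 mm along y) splaying symmetrically in x. Each leg rises 760 mm vertically over 171 mm of horizontal reach and is 779 mm long along its own axis. Every leg's outer bottom edge rests on the floor and its outer top edge meets a bottom edge of the beam — the left legs (tilting toward +x) meet the beam's −x bottom edge, the right legs (their mirror images, tilting toward −x) meet its +x bottom edge — so the leg tops tuck under the beam, the beam's underside is 760 mm above the floor, and the feet are 434 mm apart outside-to-outside with the beam centred between them. The two leg pairs are set in 57 mm from either end of the beam.


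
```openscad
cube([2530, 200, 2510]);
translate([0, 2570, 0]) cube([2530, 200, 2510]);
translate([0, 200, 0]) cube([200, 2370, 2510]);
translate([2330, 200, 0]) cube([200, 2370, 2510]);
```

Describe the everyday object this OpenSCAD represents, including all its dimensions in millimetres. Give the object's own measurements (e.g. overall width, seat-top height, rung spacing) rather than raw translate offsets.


The wall frame of a small rectangular building: four walls, each 2510 mm tall and 200 mm thick, enclosing a footprint 2530 mm (x) by 2770 mm (y) outside-to-outside, with no floor or roof. The front and back walls (the −y and +y sides) span the full width; the two side walls fit between them.


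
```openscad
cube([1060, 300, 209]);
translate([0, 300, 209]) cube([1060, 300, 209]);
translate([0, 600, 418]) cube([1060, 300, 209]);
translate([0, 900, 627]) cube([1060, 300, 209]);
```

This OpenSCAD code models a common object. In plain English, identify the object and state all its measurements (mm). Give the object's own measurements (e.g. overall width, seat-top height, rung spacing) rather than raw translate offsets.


A straight staircase of 4 solid steps. Each step is 1060 mm wide (x), 300 mm deep (y, the going) and 209 mm tall (the rise). The first step rests on the floor; each subsequent step sits one going further in +y and one rise higher in +z, directly behind and above the previous step with no overlap.


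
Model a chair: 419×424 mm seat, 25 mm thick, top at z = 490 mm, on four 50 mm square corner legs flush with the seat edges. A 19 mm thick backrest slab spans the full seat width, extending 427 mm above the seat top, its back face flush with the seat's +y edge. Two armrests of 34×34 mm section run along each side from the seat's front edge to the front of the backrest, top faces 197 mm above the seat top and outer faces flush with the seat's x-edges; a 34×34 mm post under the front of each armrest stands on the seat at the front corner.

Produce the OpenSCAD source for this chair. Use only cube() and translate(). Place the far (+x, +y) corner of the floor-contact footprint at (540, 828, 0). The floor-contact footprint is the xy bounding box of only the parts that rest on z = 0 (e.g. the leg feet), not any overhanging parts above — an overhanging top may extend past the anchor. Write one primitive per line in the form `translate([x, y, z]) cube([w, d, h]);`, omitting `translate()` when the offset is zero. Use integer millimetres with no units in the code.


translate([121, 404, 465]) cube([419, 424, 25]);
translate([121, 404, 0]) cube([50, 50, 465]);
translate([490, 404, 0]) cube([50, 50, 465]);
translate([121, 778, 0]) cube([50, 50, 465]);
translate([490, 778, 0]) cube([50, 50, 465]);
translate([121, 809, 490]) cube([419, 19, 427]);
translate([121, 404, 653]) cube([34, 405, 34]);
translate([506, 404, 653]) cube([34, 405, 34]);
translate([121, 404, 490]) cube([34, 34, 163]);
translate([506, 404, 490]) cube([34, 34, 163]);


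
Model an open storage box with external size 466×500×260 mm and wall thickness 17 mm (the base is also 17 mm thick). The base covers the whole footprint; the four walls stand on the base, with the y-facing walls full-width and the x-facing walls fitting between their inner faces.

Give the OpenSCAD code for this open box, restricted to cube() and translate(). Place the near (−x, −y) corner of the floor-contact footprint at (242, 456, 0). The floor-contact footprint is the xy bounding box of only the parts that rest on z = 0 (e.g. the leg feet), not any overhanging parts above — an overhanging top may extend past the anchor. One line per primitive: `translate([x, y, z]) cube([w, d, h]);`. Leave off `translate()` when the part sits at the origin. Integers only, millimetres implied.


translate([242, 456, 0]) cube([466, 500, 17]);
translate([242, 456, 17]) cube([466, 17, 243]);
translate([242, 939, 17]) cube([466, 17, 243]);
translate([242, 473, 17]) cube([17, 466, 243]);
translate([691, 473, 17]) cube([17, 466, 243]);


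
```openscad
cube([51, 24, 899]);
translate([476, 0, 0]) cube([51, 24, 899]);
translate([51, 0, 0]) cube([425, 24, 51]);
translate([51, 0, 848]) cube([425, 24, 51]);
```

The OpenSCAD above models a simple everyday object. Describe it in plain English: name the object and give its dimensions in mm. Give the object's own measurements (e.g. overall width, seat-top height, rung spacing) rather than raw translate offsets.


A rectangular picture frame lying in the x–z plane (depth along y). The opening is 425 mm wide (x) by 797 mm tall (z), surrounded by a border 51 mm wide on all four sides. The frame is 24 mm deep and is made of two full-height vertical stiles with two horizontal rails fitted between them.


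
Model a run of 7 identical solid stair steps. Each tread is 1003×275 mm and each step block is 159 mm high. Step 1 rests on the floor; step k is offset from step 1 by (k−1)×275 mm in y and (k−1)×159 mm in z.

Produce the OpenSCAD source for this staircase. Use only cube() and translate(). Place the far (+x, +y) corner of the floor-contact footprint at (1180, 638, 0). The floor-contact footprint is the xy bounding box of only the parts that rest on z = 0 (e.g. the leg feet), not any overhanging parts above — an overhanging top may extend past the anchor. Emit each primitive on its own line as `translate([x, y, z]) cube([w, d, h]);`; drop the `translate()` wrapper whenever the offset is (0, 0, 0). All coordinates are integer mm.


translate([177, 363, 0]) cube([1003, 275, 159]);
translate([177, 638, 159]) cube([1003, 275, 159]);
translate([177, 913, 318]) cube([1003, 275, 159]);
translate([177, 1188, 477]) cube([1003, 275, 159]);
translate([177, 1463, 636]) cube([1003, 275, 159]);
translate([177, 1738, 795]) cube([1003, 275, 159]);
translate([177, 2013, 954]) cube([1003, 275, 159]);


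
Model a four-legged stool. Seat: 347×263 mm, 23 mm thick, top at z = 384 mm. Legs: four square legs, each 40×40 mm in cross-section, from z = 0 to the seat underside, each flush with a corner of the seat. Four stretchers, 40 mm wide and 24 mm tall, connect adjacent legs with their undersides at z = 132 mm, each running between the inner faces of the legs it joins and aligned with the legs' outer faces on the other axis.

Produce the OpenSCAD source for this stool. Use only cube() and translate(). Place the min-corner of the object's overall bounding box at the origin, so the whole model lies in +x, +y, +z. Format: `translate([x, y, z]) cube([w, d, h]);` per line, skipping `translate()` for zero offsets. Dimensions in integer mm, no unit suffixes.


translate([0, 0, 361]) cube([347, 263, 23]);
cube([40, 40, 361]);
translate([307, 0, 0]) cube([40, 40, 361]);
translate([0, 223, 0]) cube([40, 40, 361]);
translate([307, 223, 0]) cube([40, 40, 361]);
translate([40, 0, 132]) cube([267, 40, 24]);
translate([40, 223, 132]) cube([267, 40, 24]);
translate([0, 40, 132]) cube([40, 183, 24]);
translate([307, 40, 132]) cube([40, 183, 24]);


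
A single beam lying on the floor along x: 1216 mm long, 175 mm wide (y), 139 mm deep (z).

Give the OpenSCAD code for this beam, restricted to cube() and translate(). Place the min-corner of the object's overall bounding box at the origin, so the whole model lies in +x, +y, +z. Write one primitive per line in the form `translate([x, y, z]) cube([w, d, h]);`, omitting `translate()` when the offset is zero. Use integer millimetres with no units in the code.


cube([1216, 175, 139]);


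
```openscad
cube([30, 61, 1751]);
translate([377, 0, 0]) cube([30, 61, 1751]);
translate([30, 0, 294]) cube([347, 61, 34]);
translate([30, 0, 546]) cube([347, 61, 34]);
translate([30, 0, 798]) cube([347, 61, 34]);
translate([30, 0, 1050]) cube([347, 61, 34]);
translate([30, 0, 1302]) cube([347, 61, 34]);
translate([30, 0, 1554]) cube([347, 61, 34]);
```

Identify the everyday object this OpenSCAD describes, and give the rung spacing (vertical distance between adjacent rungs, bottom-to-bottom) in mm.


A ladder. The rung spacing is 252 mm.

Two tall 30×61 posts with 6 short bars between them — a ladder. Adjacent rungs sit at z = 294 and z = 546, so the spacing is 546 − 294 = 252 mm.


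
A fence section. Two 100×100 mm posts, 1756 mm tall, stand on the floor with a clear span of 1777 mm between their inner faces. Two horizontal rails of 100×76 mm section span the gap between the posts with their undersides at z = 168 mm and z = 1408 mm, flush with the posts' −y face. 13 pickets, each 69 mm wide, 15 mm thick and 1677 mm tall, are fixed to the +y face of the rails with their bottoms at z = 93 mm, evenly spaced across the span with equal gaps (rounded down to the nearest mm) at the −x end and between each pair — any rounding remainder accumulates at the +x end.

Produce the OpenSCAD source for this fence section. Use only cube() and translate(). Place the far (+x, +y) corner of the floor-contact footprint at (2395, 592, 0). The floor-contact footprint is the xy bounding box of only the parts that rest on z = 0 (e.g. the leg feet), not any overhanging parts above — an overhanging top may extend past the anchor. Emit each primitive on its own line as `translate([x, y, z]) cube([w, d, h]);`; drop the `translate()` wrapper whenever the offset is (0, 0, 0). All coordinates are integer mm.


translate([418, 492, 0]) cube([100, 100, 1756]);
translate([2295, 492, 0]) cube([100, 100, 1756]);
translate([518, 492, 168]) cube([1777, 100, 76]);
translate([518, 492, 1408]) cube([1777, 100, 76]);
translate([580, 592, 93]) cube([69, 15, 1677]);
translate([711, 592, 93]) cube([69, 15, 1677]);
translate([842, 592, 93]) cube([69, 15, 1677]);
translate([973, 592, 93]) cube([69, 15, 1677]);
translate([1104, 592, 93]) cube([69, 15, 1677]);
translate([1235, 592, 93]) cube([69, 15, 1677]);
translate([1366, 592, 93]) cube([69, 15, 1677]);
translate([1497, 592, 93]) cube([69, 15, 1677]);
translate([1628, 592, 93]) cube([69, 15, 1677]);
translate([1759, 592, 93]) cube([69, 15, 1677]);
translate([1890, 592, 93]) cube([69, 15, 1677]);
translate([2021, 592, 93]) cube([69, 15, 1677]);
translate([2152, 592, 93]) cube([69, 15, 1677]);


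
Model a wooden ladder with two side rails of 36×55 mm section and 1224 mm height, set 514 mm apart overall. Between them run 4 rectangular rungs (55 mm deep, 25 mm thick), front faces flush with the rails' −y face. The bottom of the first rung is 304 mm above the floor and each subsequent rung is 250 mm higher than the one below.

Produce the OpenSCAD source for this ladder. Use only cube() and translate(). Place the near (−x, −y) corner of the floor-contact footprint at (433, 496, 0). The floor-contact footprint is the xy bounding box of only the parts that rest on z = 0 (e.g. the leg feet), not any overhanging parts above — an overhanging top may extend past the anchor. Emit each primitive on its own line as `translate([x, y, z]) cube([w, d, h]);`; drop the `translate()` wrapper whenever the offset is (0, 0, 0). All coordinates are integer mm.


translate([433, 496, 0]) cube([36, 55, 1224]);
translate([911, 496, 0]) cube([36, 55, 1224]);
translate([469, 496, 304]) cube([442, 55, 25]);
translate([469, 496, 554]) cube([442, 55, 25]);
translate([469, 496, 804]) cube([442, 55, 25]);
translate([469, 496, 1054]) cube([442, 55, 25]);


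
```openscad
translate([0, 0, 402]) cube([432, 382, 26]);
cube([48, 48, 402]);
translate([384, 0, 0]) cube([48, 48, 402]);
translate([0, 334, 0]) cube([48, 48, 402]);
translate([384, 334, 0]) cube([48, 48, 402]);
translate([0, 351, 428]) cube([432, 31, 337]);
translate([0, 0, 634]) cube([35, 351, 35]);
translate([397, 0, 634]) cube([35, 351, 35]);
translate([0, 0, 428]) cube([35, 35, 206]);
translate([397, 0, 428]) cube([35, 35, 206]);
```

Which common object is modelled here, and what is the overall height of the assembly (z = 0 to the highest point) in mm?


A chair. The overall height is 765 mm.

A slab on four corner posts with a tall panel at the back — a chair. The seat slab sits at z = 402 with thickness 26, and the 337 mm backrest starts at the seat top, so the overall height is 402 + 26 + 337 = 765 mm.


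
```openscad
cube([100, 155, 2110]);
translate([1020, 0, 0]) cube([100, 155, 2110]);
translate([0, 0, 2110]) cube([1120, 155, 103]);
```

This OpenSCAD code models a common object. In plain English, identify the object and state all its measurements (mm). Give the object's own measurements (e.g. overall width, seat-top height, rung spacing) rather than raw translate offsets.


A door frame. The clear opening is 920 mm wide and 2110 mm high. Two 100 mm wide jambs, 155 mm deep, stand either side of the opening from the floor to the top of the opening. A 103 mm thick head sits across the top of both jambs, spanning the full outside width of the frame.


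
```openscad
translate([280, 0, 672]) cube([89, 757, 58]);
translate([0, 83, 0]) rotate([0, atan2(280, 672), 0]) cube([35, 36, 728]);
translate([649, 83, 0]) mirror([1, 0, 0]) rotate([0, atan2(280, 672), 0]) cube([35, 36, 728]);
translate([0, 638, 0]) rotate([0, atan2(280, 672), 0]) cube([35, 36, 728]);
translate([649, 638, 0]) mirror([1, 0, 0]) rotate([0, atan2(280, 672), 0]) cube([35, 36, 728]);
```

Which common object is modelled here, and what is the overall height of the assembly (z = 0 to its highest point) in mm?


A sawhorse. The overall height is 730 mm.

A beam across two mirrored pairs of raked legs — a sawhorse. The beam's underside is at z = 672 (matching the legs' vertical rise in atan2(280, 672)) and the beam is 58 mm tall, so its top is at 672 + 58 = 730 mm. The raked legs top out at the beam's underside, so that is the highest point.
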